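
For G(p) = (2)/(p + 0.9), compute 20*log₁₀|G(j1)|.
Substitute p = j*1: G(j1) = 0.994475 - 1.10497j.
|G(j1)| = sqrt(Re² + Im²) = 1.487.
20*log₁₀(1.487) = 3.44 dB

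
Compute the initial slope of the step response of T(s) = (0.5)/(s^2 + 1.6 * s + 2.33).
IVT: y'(0⁺) = lim_{s→∞} s²·Y(s) = lim_{s→∞} s·T(s).
deg(num) = 0, deg(den) = 2, relative degree = 2 ≥ 2, so s·T(s) → 0. Initial slope = 0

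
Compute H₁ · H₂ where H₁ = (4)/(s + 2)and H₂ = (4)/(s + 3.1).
Series: H = H₁ · H₂ = (n₁·n₂)/(d₁·d₂).
Num: n₁·n₂ = 16. Den: d₁·d₂ = s^2 + 5.1*s + 6.2.
H(s) = (16)/(s^2 + 5.1*s + 6.2)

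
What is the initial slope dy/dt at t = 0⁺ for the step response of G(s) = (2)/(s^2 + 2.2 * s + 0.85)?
IVT: y'(0⁺) = lim_{s→∞} s²·Y(s) = lim_{s→∞} s·G(s).
deg(num) = 0, deg(den) = 2, relative degree = 2 ≥ 2, so s·G(s) → 0. Initial slope = 0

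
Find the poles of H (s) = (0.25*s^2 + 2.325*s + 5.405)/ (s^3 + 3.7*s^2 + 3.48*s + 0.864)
Set denominator = 0: s^3 + 3.7*s^2 + 3.48*s + 0.864 = (s + 2.4)(s + 0.9)(s + 0.4) = 0 → Poles: -0.4, -0.9, -2.4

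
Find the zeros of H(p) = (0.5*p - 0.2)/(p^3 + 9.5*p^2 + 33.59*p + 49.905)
Set numerator = 0: 0.5*p - 0.2 = 0 → Zeros: 0.4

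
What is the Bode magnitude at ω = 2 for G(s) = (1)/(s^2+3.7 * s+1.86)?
Substitute s = j*2: G(j2) = -0.0360636 - 0.124706j.
|G(j2)| = sqrt(Re² + Im²) = 0.1298.
20*log₁₀(0.1298) = -17.73 dB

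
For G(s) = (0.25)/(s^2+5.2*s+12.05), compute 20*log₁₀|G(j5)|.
Substitute s = j*5: G(j5) = -0.00383725 - 0.00770414j.
|G(j5)| = sqrt(Re² + Im²) = 0.008607.
20*log₁₀(0.008607) = -41.30 dB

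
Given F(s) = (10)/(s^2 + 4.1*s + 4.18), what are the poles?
Set denominator = 0: s^2 + 4.1*s + 4.18 = (s + 1.9)(s + 2.2) = 0 → Poles: -1.9, -2.2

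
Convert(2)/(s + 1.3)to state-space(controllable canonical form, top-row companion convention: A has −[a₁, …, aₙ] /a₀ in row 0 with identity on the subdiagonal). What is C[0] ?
Reachable canonical form: C = numerator coefficients (right-aligned, zero-padded to length n).
num = 2, C = [[2]].
C[0] = 2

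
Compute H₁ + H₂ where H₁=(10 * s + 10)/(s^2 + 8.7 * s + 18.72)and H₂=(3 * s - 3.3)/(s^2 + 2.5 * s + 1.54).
Parallel: H = H₁ + H₂ = (n₁·d₂ + n₂·d₁)/(d₁·d₂).
n₁·d₂ = 10*s^3 + 35*s^2 + 40.4*s + 15.4. n₂·d₁ = 3*s^3 + 22.8*s^2 + 27.45*s - 61.776. Sum = 13*s^3 + 57.8*s^2 + 67.85*s - 46.376. d₁·d₂ = s^4 + 11.2*s^3 + 42.01*s^2 + 60.198*s + 28.8288.
H(s) = (13*s^3 + 57.8*s^2 + 67.85*s - 46.376)/(s^4 + 11.2*s^3 + 42.01*s^2 + 60.198*s + 28.8288)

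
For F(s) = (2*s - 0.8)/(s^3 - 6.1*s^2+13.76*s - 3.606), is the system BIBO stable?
Denominator: s^3 - 6.1*s^2 + 13.76*s - 3.606 = (s - 0.3)(s^2 - 5.8*s + 12.02). Poles: 0.3, 2.9 + 1.9j, 2.9 - 1.9j. All Re(p)<0: No (unstable)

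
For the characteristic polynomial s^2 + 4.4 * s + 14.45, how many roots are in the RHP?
Poles: -2.2 + 3.1j, -2.2 - 3.1j. RHP poles (Re>0): 0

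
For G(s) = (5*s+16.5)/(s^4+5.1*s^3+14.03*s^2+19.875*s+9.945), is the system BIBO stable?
Denominator: s^4 + 5.1*s^3 + 14.03*s^2 + 19.875*s + 9.945 = (s + 1.7)(s + 1)(s^2 + 2.4*s + 5.85). Poles: -1, -1.2 + 2.1j, -1.2 - 2.1j, -1.7. All Re(p)<0: Yes (stable)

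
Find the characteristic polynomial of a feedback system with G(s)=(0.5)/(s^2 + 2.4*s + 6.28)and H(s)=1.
Characteristic poly = G_den * H_den + G_num * H_num = (s^2 + 2.4*s + 6.28) + (0.5) = s^2 + 2.4*s + 6.78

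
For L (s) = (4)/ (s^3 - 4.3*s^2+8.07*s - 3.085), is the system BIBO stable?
Denominator: s^3 - 4.3*s^2 + 8.07*s - 3.085 = (s - 0.5)(s^2 - 3.8*s + 6.17). Poles: 0.5, 1.9 + 1.6j, 1.9 - 1.6j. All Re(p)<0: No (unstable)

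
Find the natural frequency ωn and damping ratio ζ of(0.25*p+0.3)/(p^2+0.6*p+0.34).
Underdamped: complex pole -0.3 + 0.5j. ωn = |pole| = 0.5831, ζ = -Re(pole)/ωn = 0.5145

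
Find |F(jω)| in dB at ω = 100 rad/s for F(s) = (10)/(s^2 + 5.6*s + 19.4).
Substitute s = j*100: F(j100) = -0.000998799 - 5.60415e-05j.
|F(j100)| = sqrt(Re² + Im²) = 0.001.
20*log₁₀(0.001) = -60.00 dB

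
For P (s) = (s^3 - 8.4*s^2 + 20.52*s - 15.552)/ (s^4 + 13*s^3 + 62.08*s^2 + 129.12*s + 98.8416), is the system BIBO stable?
Denominator: s^4 + 13*s^3 + 62.08*s^2 + 129.12*s + 98.8416 = (s + 3.6)(s + 4.4)(s + 2.6)(s + 2.4). Poles: -2.4, -2.6, -3.6, -4.4. All Re(p)<0: Yes (stable)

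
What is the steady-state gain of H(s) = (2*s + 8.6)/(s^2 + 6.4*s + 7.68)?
DC gain = H(0) = num(0)/den(0) = 8.6/7.68 = 1.12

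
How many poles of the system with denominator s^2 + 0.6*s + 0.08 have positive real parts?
s^2 + 0.6*s + 0.08 = (s + 0.4)(s + 0.2). Poles: -0.2, -0.4. RHP poles (Re>0): 0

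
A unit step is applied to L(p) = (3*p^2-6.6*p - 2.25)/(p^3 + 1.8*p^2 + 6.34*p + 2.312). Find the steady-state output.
FVT: lim_{t→∞} y(t) = lim_{p→0} p*Y(p) where Y(p) = L(p)/p.
= lim_{p→0} L(p) = L(0) = num(0)/den(0) = -2.25/2.312 = -0.9732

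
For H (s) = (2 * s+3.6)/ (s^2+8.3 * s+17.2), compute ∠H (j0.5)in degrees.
Substitute s = j*0.5: H(j0.5) = 0.214005 + 0.00660044j.
∠H(j0.5) = atan2(Im, Re) = atan2(0.00660044, 0.214005) = 1.77°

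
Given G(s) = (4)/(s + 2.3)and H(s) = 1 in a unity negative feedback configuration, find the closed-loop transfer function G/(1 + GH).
Closed-loop T = G/(1+GH).
Numerator: G_num * H_den = 4.
Denominator: G_den * H_den + G_num * H_num = (s + 2.3) + (4) = s + 6.3.
T(s) = (4)/(s + 6.3)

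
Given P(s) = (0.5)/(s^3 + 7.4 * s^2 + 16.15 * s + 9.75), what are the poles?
Set denominator = 0: s^3 + 7.4*s^2 + 16.15*s + 9.75 = (s + 1)(s + 3.9)(s + 2.5) = 0 → Poles: -1, -2.5, -3.9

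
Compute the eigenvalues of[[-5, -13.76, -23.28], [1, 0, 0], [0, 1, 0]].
Eigenvalues solve det(λI - A) = 0.
Characteristic polynomial: λ^3 + 5*λ^2 + 13.76*λ + 23.28 = 0.
Factor: (λ + 3)(λ^2 + 2*λ + 7.76) = 0.
Roots: -1 + 2.6j, -1 - 2.6j, -3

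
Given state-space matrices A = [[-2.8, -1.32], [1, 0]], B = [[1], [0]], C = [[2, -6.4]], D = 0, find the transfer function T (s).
T(s) = C(sI - A)⁻¹B + D.
Characteristic polynomial det(sI - A) = s^2 + 2.8*s + 1.32.
Numerator from C·adj(sI-A)·B + D·det(sI-A) = 2*s - 6.4.
T(s) = (2*s - 6.4)/(s^2 + 2.8*s + 1.32)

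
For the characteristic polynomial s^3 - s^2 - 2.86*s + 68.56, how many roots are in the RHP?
s^3 - s^2 - 2.86*s + 68.56 = (s + 4)(s^2 - 5*s + 17.14). Poles: -4, 2.5 + 3.3j, 2.5 - 3.3j. RHP poles (Re>0): 2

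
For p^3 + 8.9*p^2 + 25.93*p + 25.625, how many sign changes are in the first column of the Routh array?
Routh array:
p^3: [1, 25.93]; p^2: [8.9, 25.625]; p^1: [23.0508]; p^0: [25.625]
First column: [1, 8.9, 23.0508, 25.625]. Sign changes = 0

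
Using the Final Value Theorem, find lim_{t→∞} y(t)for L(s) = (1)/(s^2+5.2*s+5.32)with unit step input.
FVT: lim_{t→∞} y(t) = lim_{s→0} s*Y(s) where Y(s) = L(s)/s.
= lim_{s→0} L(s) = L(0) = num(0)/den(0) = 1/5.32 = 0.188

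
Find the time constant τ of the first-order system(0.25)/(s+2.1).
First-order system: τ = -1/pole. Pole = -2.1. τ = -1/(-2.1) = 0.4762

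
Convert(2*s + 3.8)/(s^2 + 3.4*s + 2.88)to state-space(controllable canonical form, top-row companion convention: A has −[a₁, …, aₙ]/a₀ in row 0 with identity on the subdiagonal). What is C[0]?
Reachable canonical form: C = numerator coefficients (right-aligned, zero-padded to length n).
num = 2*s + 3.8, C = [[2, 3.8]].
C[0] = 2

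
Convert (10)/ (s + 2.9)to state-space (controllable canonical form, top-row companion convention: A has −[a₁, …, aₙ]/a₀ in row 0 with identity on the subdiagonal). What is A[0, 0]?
Reachable canonical form for den = s + 2.9: top row of A = -[a₁,a₂,...,aₙ]/a₀, ones on the subdiagonal, zeros elsewhere.
A = [[-2.9]].
A[0,0] = -2.9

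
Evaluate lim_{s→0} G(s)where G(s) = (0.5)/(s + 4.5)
DC gain = G(0) = num(0)/den(0) = 0.5/4.5 = 0.1111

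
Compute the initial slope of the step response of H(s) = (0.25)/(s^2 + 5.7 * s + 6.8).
IVT: y'(0⁺) = lim_{s→∞} s²·Y(s) = lim_{s→∞} s·H(s).
deg(num) = 0, deg(den) = 2, relative degree = 2 ≥ 2, so s·H(s) → 0. Initial slope = 0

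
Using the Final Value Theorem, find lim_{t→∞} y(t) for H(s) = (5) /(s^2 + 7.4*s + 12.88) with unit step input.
FVT: lim_{t→∞} y(t) = lim_{s→0} s*Y(s) where Y(s) = H(s)/s.
= lim_{s→0} H(s) = H(0) = num(0)/den(0) = 5/12.88 = 0.3882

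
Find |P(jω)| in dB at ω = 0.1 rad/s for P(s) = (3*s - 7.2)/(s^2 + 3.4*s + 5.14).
Substitute s = j*0.1: P(j0.1) = -1.39351 + 0.150837j.
|P(j0.1)| = sqrt(Re² + Im²) = 1.402.
20*log₁₀(1.402) = 2.93 dB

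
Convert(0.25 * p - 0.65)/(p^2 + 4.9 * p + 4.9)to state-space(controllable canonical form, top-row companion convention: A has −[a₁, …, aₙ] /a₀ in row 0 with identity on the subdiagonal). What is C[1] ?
Reachable canonical form: C = numerator coefficients (right-aligned, zero-padded to length n).
num = 0.25*p - 0.65, C = [[0.25, -0.65]].
C[1] = -0.65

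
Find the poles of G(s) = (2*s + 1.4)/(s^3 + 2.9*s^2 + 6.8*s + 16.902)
Set denominator = 0: s^3 + 2.9*s^2 + 6.8*s + 16.902 = (s + 2.7)(s^2 + 0.2*s + 6.26) = 0 → Poles: -0.1 + 2.5j, -0.1 - 2.5j, -2.7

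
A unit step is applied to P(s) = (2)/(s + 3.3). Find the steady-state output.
FVT: lim_{t→∞} y(t) = lim_{s→0} s*Y(s) where Y(s) = P(s)/s.
= lim_{s→0} P(s) = P(0) = num(0)/den(0) = 2/3.3 = 0.6061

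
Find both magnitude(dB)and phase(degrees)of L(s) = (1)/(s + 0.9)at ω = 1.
Substitute s = j*1: L(j1) = 0.497238 - 0.552486j.
|L| = 20*log₁₀(sqrt(Re²+Im²)) = -2.58 dB.
∠L = atan2(Im, Re) = -48.01°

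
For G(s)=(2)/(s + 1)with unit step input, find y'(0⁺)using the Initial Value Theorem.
IVT: y'(0⁺) = lim_{s→∞} s²·Y(s) = lim_{s→∞} s·G(s).
deg(num) = 0, deg(den) = 1, relative degree = 1, so s·G(s) → (leading num)/(leading den) = 2/1 = 2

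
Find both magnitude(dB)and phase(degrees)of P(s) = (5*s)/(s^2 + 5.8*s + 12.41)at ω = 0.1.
Substitute s = j*0.1: P(j0.1) = 0.00188194 + 0.0402346j.
|P| = 20*log₁₀(sqrt(Re²+Im²)) = -27.90 dB.
∠P = atan2(Im, Re) = 87.32°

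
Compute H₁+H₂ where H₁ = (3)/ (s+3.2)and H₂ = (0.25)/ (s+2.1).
Parallel: H = H₁ + H₂ = (n₁·d₂ + n₂·d₁)/(d₁·d₂).
n₁·d₂ = 3*s + 6.3. n₂·d₁ = 0.25*s + 0.8. Sum = 3.25*s + 7.1. d₁·d₂ = s^2 + 5.3*s + 6.72.
H(s) = (3.25*s + 7.1)/(s^2 + 5.3*s + 6.72)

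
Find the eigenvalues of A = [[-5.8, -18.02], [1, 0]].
Eigenvalues solve det(λI - A) = 0.
Characteristic polynomial: λ^2 + 5.8*λ + 18.02 = 0.
Roots: -2.9 + 3.1j, -2.9 - 3.1j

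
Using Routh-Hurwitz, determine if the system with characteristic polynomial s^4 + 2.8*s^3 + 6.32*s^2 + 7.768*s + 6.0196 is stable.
Routh array:
s^4: [1, 6.32, 6.0196]; s^3: [2.8, 7.768]; s^2: [3.54571, 6.0196]; s^1: [3.01441]; s^0: [6.0196]
First column: [1, 2.8, 3.54571, 3.01441, 6.0196]. Sign changes = 0.
Yes, stable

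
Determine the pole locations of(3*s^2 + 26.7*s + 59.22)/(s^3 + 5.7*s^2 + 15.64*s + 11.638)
Set denominator = 0: s^3 + 5.7*s^2 + 15.64*s + 11.638 = (s + 1.1)(s^2 + 4.6*s + 10.58) = 0 → Poles: -1.1, -2.3 + 2.3j, -2.3 - 2.3j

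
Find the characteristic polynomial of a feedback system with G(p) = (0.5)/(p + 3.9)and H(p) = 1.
Characteristic poly = G_den * H_den + G_num * H_num = (p + 3.9) + (0.5) = p + 4.4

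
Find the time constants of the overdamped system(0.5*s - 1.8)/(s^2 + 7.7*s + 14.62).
Overdamped: real poles at -4.3, -3.4. τ = -1/pole → τ₁ = 0.2326, τ₂ = 0.2941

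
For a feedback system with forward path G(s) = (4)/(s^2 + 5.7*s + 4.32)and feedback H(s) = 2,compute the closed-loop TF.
Closed-loop T = G/(1+GH).
Numerator: G_num * H_den = 4.
Denominator: G_den * H_den + G_num * H_num = (s^2 + 5.7*s + 4.32) + (8) = s^2 + 5.7*s + 12.32.
T(s) = (4)/(s^2 + 5.7*s + 12.32)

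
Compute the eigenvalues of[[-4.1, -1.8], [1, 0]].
Eigenvalues solve det(λI - A) = 0.
Characteristic polynomial: λ^2 + 4.1*λ + 1.8 = 0.
Factor: (λ + 0.5)(λ + 3.6) = 0.
Roots: -0.5, -3.6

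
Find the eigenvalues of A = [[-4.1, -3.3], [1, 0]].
Eigenvalues solve det(λI - A) = 0.
Characteristic polynomial: λ^2 + 4.1*λ + 3.3 = 0.
Factor: (λ + 3)(λ + 1.1) = 0.
Roots: -1.1, -3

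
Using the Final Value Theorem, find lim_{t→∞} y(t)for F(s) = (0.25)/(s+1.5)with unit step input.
FVT: lim_{t→∞} y(t) = lim_{s→0} s*Y(s) where Y(s) = F(s)/s.
= lim_{s→0} F(s) = F(0) = num(0)/den(0) = 0.25/1.5 = 0.1667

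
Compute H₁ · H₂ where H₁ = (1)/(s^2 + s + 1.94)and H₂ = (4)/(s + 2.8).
Series: H = H₁ · H₂ = (n₁·n₂)/(d₁·d₂).
Num: n₁·n₂ = 4. Den: d₁·d₂ = s^3 + 3.8*s^2 + 4.74*s + 5.432.
H(s) = (4)/(s^3 + 3.8*s^2 + 4.74*s + 5.432)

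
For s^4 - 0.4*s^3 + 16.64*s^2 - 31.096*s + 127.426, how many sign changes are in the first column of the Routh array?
Routh array:
s^4: [1, 16.64, 127.426]; s^3: [-0.4, -31.096]; s^2: [-61.1, 127.426]; s^1: [-31.9302]; s^0: [127.426]
First column: [1, -0.4, -61.1, -31.9302, 127.426]. Sign changes = 2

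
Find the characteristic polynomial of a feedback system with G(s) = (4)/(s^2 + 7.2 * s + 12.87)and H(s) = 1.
Characteristic poly = G_den * H_den + G_num * H_num = (s^2 + 7.2*s + 12.87) + (4) = s^2 + 7.2*s + 16.87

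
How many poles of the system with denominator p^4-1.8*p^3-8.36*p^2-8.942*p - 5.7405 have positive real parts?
p^4 - 1.8*p^3 - 8.36*p^2 - 8.942*p - 5.7405 = (p - 4.3)(p + 1.5)(p^2 + p + 0.89). Poles: -0.5 + 0.8j, -0.5 - 0.8j, -1.5, 4.3. RHP poles (Re>0): 1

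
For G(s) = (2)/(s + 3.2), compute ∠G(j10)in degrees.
Substitute s = j*10: G(j10) = 0.0580552 - 0.181422j.
∠G(j10) = atan2(Im, Re) = atan2(-0.181422, 0.0580552) = -72.26°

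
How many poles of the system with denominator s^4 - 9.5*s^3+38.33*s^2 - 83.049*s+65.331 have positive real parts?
s^4 - 9.5*s^3 + 38.33*s^2 - 83.049*s + 65.331 = (s - 4.2)(s - 1.5)(s^2 - 3.8*s + 10.37). Poles: 1.5, 1.9 + 2.6j, 1.9 - 2.6j, 4.2. RHP poles (Re>0): 4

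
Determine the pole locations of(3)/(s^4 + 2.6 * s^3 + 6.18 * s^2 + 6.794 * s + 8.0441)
Set denominator = 0: s^4 + 2.6*s^3 + 6.18*s^2 + 6.794*s + 8.0441 = (s^2 + 2.4*s + 3.13)(s^2 + 0.2*s + 2.57) = 0 → Poles: -0.1 + 1.6j, -0.1 - 1.6j, -1.2 + 1.3j, -1.2 - 1.3j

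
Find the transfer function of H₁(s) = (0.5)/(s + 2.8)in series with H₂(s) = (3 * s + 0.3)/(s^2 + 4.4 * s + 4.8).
Series: H = H₁ · H₂ = (n₁·n₂)/(d₁·d₂).
Num: n₁·n₂ = 1.5*s + 0.15. Den: d₁·d₂ = s^3 + 7.2*s^2 + 17.12*s + 13.44.
H(s) = (1.5*s + 0.15)/(s^3 + 7.2*s^2 + 17.12*s + 13.44)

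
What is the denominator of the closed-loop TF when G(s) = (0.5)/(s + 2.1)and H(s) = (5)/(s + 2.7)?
Characteristic poly = G_den * H_den + G_num * H_num = (s^2 + 4.8*s + 5.67) + (2.5) = s^2 + 4.8*s + 8.17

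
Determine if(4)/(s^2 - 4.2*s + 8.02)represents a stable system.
Denominator: s^2 - 4.2*s + 8.02. Poles: 2.1 + 1.9j, 2.1 - 1.9j. All Re(p)<0: No (unstable)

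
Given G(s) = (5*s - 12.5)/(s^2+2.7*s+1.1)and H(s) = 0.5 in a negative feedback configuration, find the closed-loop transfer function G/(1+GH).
Closed-loop T = G/(1+GH).
Numerator: G_num * H_den = 5*s - 12.5.
Denominator: G_den * H_den + G_num * H_num = (s^2 + 2.7*s + 1.1) + (2.5*s - 6.25) = s^2 + 5.2*s - 5.15.
T(s) = (5*s - 12.5)/(s^2 + 5.2*s - 5.15)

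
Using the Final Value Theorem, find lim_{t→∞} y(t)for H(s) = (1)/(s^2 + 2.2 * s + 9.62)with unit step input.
FVT: lim_{t→∞} y(t) = lim_{s→0} s*Y(s) where Y(s) = H(s)/s.
= lim_{s→0} H(s) = H(0) = num(0)/den(0) = 1/9.62 = 0.104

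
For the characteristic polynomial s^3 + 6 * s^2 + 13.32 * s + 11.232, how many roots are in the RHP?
s^3 + 6*s^2 + 13.32*s + 11.232 = (s + 2.4)(s^2 + 3.6*s + 4.68). Poles: -1.8 + 1.2j, -1.8 - 1.2j, -2.4. RHP poles (Re>0): 0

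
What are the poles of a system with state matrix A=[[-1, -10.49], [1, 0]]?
Eigenvalues solve det(λI - A) = 0.
Characteristic polynomial: λ^2 + λ + 10.49 = 0.
Roots: -0.5 + 3.2j, -0.5 - 3.2j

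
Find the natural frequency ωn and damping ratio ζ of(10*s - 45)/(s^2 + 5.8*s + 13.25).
Underdamped: complex pole -2.9 + 2.2j. ωn = |pole| = 3.64, ζ = -Re(pole)/ωn = 0.7967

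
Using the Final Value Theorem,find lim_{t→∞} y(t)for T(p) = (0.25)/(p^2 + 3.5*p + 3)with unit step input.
FVT: lim_{t→∞} y(t) = lim_{p→0} p*Y(p) where Y(p) = T(p)/p.
= lim_{p→0} T(p) = T(0) = num(0)/den(0) = 0.25/3 = 0.08333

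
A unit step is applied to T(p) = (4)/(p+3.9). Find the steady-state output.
FVT: lim_{t→∞} y(t) = lim_{p→0} p*Y(p) where Y(p) = T(p)/p.
= lim_{p→0} T(p) = T(0) = num(0)/den(0) = 4/3.9 = 1.026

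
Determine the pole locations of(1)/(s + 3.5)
Set denominator = 0: s + 3.5 = 0 → Poles: -3.5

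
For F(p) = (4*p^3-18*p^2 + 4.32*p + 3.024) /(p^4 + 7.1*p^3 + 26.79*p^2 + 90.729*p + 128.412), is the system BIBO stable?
Denominator: p^4 + 7.1*p^3 + 26.79*p^2 + 90.729*p + 128.412 = (p + 4.1)(p + 2.4)(p^2 + 0.6*p + 13.05). Poles: -0.3 + 3.6j, -0.3 - 3.6j, -2.4, -4.1. All Re(p)<0: Yes (stable)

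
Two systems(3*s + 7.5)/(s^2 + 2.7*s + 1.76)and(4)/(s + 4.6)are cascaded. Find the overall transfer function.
Series: H = H₁ · H₂ = (n₁·n₂)/(d₁·d₂).
Num: n₁·n₂ = 12*s + 30. Den: d₁·d₂ = s^3 + 7.3*s^2 + 14.18*s + 8.096.
H(s) = (12*s + 30)/(s^3 + 7.3*s^2 + 14.18*s + 8.096)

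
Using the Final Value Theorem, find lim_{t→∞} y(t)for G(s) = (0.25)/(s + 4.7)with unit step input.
FVT: lim_{t→∞} y(t) = lim_{s→0} s*Y(s) where Y(s) = G(s)/s.
= lim_{s→0} G(s) = G(0) = num(0)/den(0) = 0.25/4.7 = 0.05319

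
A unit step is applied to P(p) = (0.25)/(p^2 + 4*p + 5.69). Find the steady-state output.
FVT: lim_{t→∞} y(t) = lim_{p→0} p*Y(p) where Y(p) = P(p)/p.
= lim_{p→0} P(p) = P(0) = num(0)/den(0) = 0.25/5.69 = 0.04394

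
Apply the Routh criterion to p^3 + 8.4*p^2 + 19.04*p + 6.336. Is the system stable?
Routh array:
p^3: [1, 19.04]; p^2: [8.4, 6.336]; p^1: [18.2857]; p^0: [6.336]
First column: [1, 8.4, 18.2857, 6.336]. Sign changes = 0.
Yes, stable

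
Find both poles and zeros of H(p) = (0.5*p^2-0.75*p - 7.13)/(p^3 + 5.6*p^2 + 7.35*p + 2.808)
Set denominator = 0: p^3 + 5.6*p^2 + 7.35*p + 2.808 = (p + 0.8)(p + 0.9)(p + 3.9) = 0 → Poles: -0.8, -0.9, -3.9
Set numerator = 0: 0.5*p^2 - 0.75*p - 7.13 = 0.5*(p + 3.1)(p - 4.6) = 0 → Zeros: -3.1, 4.6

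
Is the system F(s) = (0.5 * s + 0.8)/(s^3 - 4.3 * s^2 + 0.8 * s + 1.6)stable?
Denominator: s^3 - 4.3*s^2 + 0.8*s + 1.6 = (s - 0.8)(s + 0.5)(s - 4). Poles: -0.5, 0.8, 4. All Re(p)<0: No (unstable)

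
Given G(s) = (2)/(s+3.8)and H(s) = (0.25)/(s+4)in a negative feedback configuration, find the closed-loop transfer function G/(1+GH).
Closed-loop T = G/(1+GH).
Numerator: G_num * H_den = 2*s + 8.
Denominator: G_den * H_den + G_num * H_num = (s^2 + 7.8*s + 15.2) + (0.5) = s^2 + 7.8*s + 15.7.
T(s) = (2*s + 8)/(s^2 + 7.8*s + 15.7)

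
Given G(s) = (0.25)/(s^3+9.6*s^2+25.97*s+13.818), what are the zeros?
Numerator is a nonzero constant (0.25) → Zeros: none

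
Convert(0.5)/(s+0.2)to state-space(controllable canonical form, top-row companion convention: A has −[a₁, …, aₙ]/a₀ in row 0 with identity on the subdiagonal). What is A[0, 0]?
Reachable canonical form for den = s + 0.2: top row of A = -[a₁,a₂,...,aₙ]/a₀, ones on the subdiagonal, zeros elsewhere.
A = [[-0.2]].
A[0,0] = -0.2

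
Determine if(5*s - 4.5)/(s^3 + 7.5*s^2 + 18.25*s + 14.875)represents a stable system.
Denominator: s^3 + 7.5*s^2 + 18.25*s + 14.875 = (s + 3.5)(s^2 + 4*s + 4.25). Poles: -2 + 0.5j, -2 - 0.5j, -3.5. All Re(p)<0: Yes (stable)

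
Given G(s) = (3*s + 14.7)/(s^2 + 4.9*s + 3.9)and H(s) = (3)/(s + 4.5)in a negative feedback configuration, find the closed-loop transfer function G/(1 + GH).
Closed-loop T = G/(1+GH).
Numerator: G_num * H_den = 3*s^2 + 28.2*s + 66.15.
Denominator: G_den * H_den + G_num * H_num = (s^3 + 9.4*s^2 + 25.95*s + 17.55) + (9*s + 44.1) = s^3 + 9.4*s^2 + 34.95*s + 61.65.
T(s) = (3*s^2 + 28.2*s + 66.15)/(s^3 + 9.4*s^2 + 34.95*s + 61.65)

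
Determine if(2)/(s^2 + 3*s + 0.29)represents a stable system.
Denominator: s^2 + 3*s + 0.29 = (s + 2.9)(s + 0.1). Poles: -0.1, -2.9. All Re(p)<0: Yes (stable)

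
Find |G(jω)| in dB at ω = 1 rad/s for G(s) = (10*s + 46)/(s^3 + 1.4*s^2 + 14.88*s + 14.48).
Substitute s = j*1: G(j1) = 2.03574 - 1.39572j.
|G(j1)| = sqrt(Re² + Im²) = 2.468.
20*log₁₀(2.468) = 7.85 dB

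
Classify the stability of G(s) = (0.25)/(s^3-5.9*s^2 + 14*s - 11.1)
Denominator: s^3 - 5.9*s^2 + 14*s - 11.1 = (s - 1.5)(s^2 - 4.4*s + 7.4). Poles: 1.5, 2.2 + 1.6j, 2.2 - 1.6j. Unstable (3 pole(s) in RHP)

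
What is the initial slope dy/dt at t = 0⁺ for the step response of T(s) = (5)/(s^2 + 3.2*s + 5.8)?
IVT: y'(0⁺) = lim_{s→∞} s²·Y(s) = lim_{s→∞} s·T(s).
deg(num) = 0, deg(den) = 2, relative degree = 2 ≥ 2, so s·T(s) → 0. Initial slope = 0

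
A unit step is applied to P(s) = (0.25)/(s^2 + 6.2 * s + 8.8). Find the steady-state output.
FVT: lim_{t→∞} y(t) = lim_{s→0} s*Y(s) where Y(s) = P(s)/s.
= lim_{s→0} P(s) = P(0) = num(0)/den(0) = 0.25/8.8 = 0.02841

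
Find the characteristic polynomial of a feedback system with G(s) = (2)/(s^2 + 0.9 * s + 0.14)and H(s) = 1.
Characteristic poly = G_den * H_den + G_num * H_num = (s^2 + 0.9*s + 0.14) + (2) = s^2 + 0.9*s + 2.14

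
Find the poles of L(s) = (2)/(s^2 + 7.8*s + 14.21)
Set denominator = 0: s^2 + 7.8*s + 14.21 = (s + 2.9)(s + 4.9) = 0 → Poles: -2.9, -4.9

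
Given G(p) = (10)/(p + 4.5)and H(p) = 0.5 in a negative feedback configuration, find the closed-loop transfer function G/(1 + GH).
Closed-loop T = G/(1+GH).
Numerator: G_num * H_den = 10.
Denominator: G_den * H_den + G_num * H_num = (p + 4.5) + (5) = p + 9.5.
T(p) = (10)/(p + 9.5)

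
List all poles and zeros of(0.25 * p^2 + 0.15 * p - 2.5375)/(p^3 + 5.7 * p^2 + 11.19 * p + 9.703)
Set denominator = 0: p^3 + 5.7*p^2 + 11.19*p + 9.703 = (p + 3.1)(p^2 + 2.6*p + 3.13) = 0 → Poles: -1.3 + 1.2j, -1.3 - 1.2j, -3.1
Set numerator = 0: 0.25*p^2 + 0.15*p - 2.5375 = 0.25*(p - 2.9)(p + 3.5) = 0 → Zeros: -3.5, 2.9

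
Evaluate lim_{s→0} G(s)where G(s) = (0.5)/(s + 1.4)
DC gain = G(0) = num(0)/den(0) = 0.5/1.4 = 0.3571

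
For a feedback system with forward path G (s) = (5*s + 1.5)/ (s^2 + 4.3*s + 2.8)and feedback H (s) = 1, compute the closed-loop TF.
Closed-loop T = G/(1+GH).
Numerator: G_num * H_den = 5*s + 1.5.
Denominator: G_den * H_den + G_num * H_num = (s^2 + 4.3*s + 2.8) + (5*s + 1.5) = s^2 + 9.3*s + 4.3.
T(s) = (5*s + 1.5)/(s^2 + 9.3*s + 4.3)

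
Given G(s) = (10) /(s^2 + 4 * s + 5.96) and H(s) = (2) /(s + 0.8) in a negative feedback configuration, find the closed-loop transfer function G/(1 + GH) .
Closed-loop T = G/(1+GH).
Numerator: G_num * H_den = 10*s + 8.
Denominator: G_den * H_den + G_num * H_num = (s^3 + 4.8*s^2 + 9.16*s + 4.768) + (20) = s^3 + 4.8*s^2 + 9.16*s + 24.768.
T(s) = (10*s + 8)/(s^3 + 4.8*s^2 + 9.16*s + 24.768)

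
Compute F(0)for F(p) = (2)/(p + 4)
DC gain = F(0) = num(0)/den(0) = 2/4 = 0.5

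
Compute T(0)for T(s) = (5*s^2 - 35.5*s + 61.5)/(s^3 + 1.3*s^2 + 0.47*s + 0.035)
DC gain = T(0) = num(0)/den(0) = 61.5/0.035 = 1757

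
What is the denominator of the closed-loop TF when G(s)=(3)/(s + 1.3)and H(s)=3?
Characteristic poly = G_den * H_den + G_num * H_num = (s + 1.3) + (9) = s + 10.3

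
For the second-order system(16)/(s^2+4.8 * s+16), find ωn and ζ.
Standard form: ωn²/(s²+2ζωn·s+ωn²).
const=16=ωn² → ωn=4, s coeff=4.8=2ζωn → ζ=0.6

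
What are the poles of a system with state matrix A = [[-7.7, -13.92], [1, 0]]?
Eigenvalues solve det(λI - A) = 0.
Characteristic polynomial: λ^2 + 7.7*λ + 13.92 = 0.
Factor: (λ + 2.9)(λ + 4.8) = 0.
Roots: -2.9, -4.8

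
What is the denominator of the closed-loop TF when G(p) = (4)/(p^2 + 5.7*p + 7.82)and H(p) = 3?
Characteristic poly = G_den * H_den + G_num * H_num = (p^2 + 5.7*p + 7.82) + (12) = p^2 + 5.7*p + 19.82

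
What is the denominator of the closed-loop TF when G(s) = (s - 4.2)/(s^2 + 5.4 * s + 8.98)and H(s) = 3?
Characteristic poly = G_den * H_den + G_num * H_num = (s^2 + 5.4*s + 8.98) + (3*s - 12.6) = s^2 + 8.4*s - 3.62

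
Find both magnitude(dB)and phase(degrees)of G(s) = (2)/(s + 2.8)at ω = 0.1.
Substitute s = j*0.1: G(j0.1) = 0.713376 - 0.0254777j.
|G| = 20*log₁₀(sqrt(Re²+Im²)) = -2.93 dB.
∠G = atan2(Im, Re) = -2.05°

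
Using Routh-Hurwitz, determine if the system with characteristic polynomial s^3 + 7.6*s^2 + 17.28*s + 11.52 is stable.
Routh array:
s^3: [1, 17.28]; s^2: [7.6, 11.52]; s^1: [15.7642]; s^0: [11.52]
First column: [1, 7.6, 15.7642, 11.52]. Sign changes = 0.
Yes, stable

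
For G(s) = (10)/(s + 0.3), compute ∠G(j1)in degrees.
Substitute s = j*1: G(j1) = 2.75229 - 9.17431j.
∠G(j1) = atan2(Im, Re) = atan2(-9.17431, 2.75229) = -73.30°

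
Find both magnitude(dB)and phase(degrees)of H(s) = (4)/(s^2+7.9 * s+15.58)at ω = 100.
Substitute s = j*100: H(j100) = -0.000398132 - 3.15015e-05j.
|H| = 20*log₁₀(sqrt(Re²+Im²)) = -67.97 dB.
∠H = atan2(Im, Re) = -175.48°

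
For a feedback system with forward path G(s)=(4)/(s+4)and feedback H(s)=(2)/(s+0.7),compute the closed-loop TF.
Closed-loop T = G/(1+GH).
Numerator: G_num * H_den = 4*s + 2.8.
Denominator: G_den * H_den + G_num * H_num = (s^2 + 4.7*s + 2.8) + (8) = s^2 + 4.7*s + 10.8.
T(s) = (4*s + 2.8)/(s^2 + 4.7*s + 10.8)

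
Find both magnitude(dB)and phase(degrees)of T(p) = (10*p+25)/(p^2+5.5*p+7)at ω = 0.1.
Substitute p = j*0.1: T(j0.1) = 3.56572 - 0.137503j.
|T| = 20*log₁₀(sqrt(Re²+Im²)) = 11.05 dB.
∠T = atan2(Im, Re) = -2.21°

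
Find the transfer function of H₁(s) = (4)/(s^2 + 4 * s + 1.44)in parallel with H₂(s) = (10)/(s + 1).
Parallel: H = H₁ + H₂ = (n₁·d₂ + n₂·d₁)/(d₁·d₂).
n₁·d₂ = 4*s + 4. n₂·d₁ = 10*s^2 + 40*s + 14.4. Sum = 10*s^2 + 44*s + 18.4. d₁·d₂ = s^3 + 5*s^2 + 5.44*s + 1.44.
H(s) = (10*s^2 + 44*s + 18.4)/(s^3 + 5*s^2 + 5.44*s + 1.44)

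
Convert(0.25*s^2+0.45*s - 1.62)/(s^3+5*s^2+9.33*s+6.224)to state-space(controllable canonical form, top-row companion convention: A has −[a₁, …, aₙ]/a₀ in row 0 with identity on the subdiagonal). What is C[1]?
Reachable canonical form: C = numerator coefficients (right-aligned, zero-padded to length n).
num = 0.25*s^2 + 0.45*s - 1.62, C = [[0.25, 0.45, -1.62]].
C[1] = 0.45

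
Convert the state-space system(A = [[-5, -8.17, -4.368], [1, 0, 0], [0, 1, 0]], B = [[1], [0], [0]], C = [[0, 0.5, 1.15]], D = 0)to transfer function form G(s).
G(s) = C(sI - A)⁻¹B + D.
Characteristic polynomial det(sI - A) = s^3 + 5*s^2 + 8.17*s + 4.368.
Numerator from C·adj(sI-A)·B + D·det(sI-A) = 0.5*s + 1.15.
G(s) = (0.5*s + 1.15)/(s^3 + 5*s^2 + 8.17*s + 4.368)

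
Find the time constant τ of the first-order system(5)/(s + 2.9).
First-order system: τ = -1/pole. Pole = -2.9. τ = -1/(-2.9) = 0.3448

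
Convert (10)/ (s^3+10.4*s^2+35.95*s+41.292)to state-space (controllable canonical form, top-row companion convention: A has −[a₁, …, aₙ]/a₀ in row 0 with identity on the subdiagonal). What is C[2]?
Reachable canonical form: C = numerator coefficients (right-aligned, zero-padded to length n).
num = 10, C = [[0, 0, 10]].
C[2] = 10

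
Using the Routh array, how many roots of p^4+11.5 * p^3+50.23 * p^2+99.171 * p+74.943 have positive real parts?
Routh array:
p^4: [1, 50.23, 74.943]; p^3: [11.5, 99.171]; p^2: [41.6064, 74.943]; p^1: [78.4568]; p^0: [74.943]
First column: [1, 11.5, 41.6064, 78.4568, 74.943]. Sign changes = RHP roots = 0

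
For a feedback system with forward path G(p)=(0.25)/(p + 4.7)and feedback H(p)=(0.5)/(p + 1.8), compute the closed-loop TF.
Closed-loop T = G/(1+GH).
Numerator: G_num * H_den = 0.25*p + 0.45.
Denominator: G_den * H_den + G_num * H_num = (p^2 + 6.5*p + 8.46) + (0.125) = p^2 + 6.5*p + 8.585.
T(p) = (0.25*p + 0.45)/(p^2 + 6.5*p + 8.585)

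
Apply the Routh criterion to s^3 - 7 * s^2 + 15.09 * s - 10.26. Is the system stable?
Routh array:
s^3: [1, 15.09]; s^2: [-7, -10.26]; s^1: [13.6243]; s^0: [-10.26]
First column: [1, -7, 13.6243, -10.26]. Sign changes = 3.
No, unstable (3 RHP root(s))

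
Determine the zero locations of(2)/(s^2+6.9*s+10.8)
Numerator is a nonzero constant (2) → Zeros: none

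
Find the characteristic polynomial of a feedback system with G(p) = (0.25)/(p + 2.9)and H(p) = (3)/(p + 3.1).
Characteristic poly = G_den * H_den + G_num * H_num = (p^2 + 6*p + 8.99) + (0.75) = p^2 + 6*p + 9.74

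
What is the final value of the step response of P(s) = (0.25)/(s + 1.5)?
FVT: lim_{t→∞} y(t) = lim_{s→0} s*Y(s) where Y(s) = P(s)/s.
= lim_{s→0} P(s) = P(0) = num(0)/den(0) = 0.25/1.5 = 0.1667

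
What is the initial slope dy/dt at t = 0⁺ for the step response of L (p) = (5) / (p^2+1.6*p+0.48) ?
IVT: y'(0⁺) = lim_{p→∞} p²·Y(p) = lim_{p→∞} p·L(p).
deg(num) = 0, deg(den) = 2, relative degree = 2 ≥ 2, so p·L(p) → 0. Initial slope = 0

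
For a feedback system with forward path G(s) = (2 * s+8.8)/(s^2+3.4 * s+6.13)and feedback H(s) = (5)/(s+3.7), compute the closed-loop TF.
Closed-loop T = G/(1+GH).
Numerator: G_num * H_den = 2*s^2 + 16.2*s + 32.56.
Denominator: G_den * H_den + G_num * H_num = (s^3 + 7.1*s^2 + 18.71*s + 22.681) + (10*s + 44) = s^3 + 7.1*s^2 + 28.71*s + 66.681.
T(s) = (2*s^2 + 16.2*s + 32.56)/(s^3 + 7.1*s^2 + 28.71*s + 66.681)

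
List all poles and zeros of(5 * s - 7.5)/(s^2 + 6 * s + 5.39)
Set denominator = 0: s^2 + 6*s + 5.39 = (s + 4.9)(s + 1.1) = 0 → Poles: -1.1, -4.9
Set numerator = 0: 5*s - 7.5 = 0 → Zeros: 1.5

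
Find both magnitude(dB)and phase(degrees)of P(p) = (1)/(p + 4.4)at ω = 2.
Substitute p = j*2: P(j2) = 0.188356 - 0.0856164j.
|P| = 20*log₁₀(sqrt(Re²+Im²)) = -13.68 dB.
∠P = atan2(Im, Re) = -24.44°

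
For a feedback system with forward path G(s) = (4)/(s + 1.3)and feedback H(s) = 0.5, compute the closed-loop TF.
Closed-loop T = G/(1+GH).
Numerator: G_num * H_den = 4.
Denominator: G_den * H_den + G_num * H_num = (s + 1.3) + (2) = s + 3.3.
T(s) = (4)/(s + 3.3)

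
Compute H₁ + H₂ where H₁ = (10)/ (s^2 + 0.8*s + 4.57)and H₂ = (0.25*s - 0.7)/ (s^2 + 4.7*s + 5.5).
Parallel: H = H₁ + H₂ = (n₁·d₂ + n₂·d₁)/(d₁·d₂).
n₁·d₂ = 10*s^2 + 47*s + 55. n₂·d₁ = 0.25*s^3 - 0.5*s^2 + 0.5825*s - 3.199. Sum = 0.25*s^3 + 9.5*s^2 + 47.5825*s + 51.801. d₁·d₂ = s^4 + 5.5*s^3 + 13.83*s^2 + 25.879*s + 25.135.
H(s) = (0.25*s^3 + 9.5*s^2 + 47.5825*s + 51.801)/(s^4 + 5.5*s^3 + 13.83*s^2 + 25.879*s + 25.135)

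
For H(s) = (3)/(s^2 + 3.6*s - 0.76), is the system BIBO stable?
Denominator: s^2 + 3.6*s - 0.76 = (s - 0.2)(s + 3.8). Poles: -3.8, 0.2. All Re(p)<0: No (unstable)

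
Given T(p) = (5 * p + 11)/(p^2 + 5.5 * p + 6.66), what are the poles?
Set denominator = 0: p^2 + 5.5*p + 6.66 = (p + 1.8)(p + 3.7) = 0 → Poles: -1.8, -3.7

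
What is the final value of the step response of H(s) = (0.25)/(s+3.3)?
FVT: lim_{t→∞} y(t) = lim_{s→0} s*Y(s) where Y(s) = H(s)/s.
= lim_{s→0} H(s) = H(0) = num(0)/den(0) = 0.25/3.3 = 0.07576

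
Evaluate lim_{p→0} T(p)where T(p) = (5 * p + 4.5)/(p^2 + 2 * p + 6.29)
DC gain = T(0) = num(0)/den(0) = 4.5/6.29 = 0.7154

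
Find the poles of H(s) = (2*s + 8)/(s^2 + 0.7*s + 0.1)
Set denominator = 0: s^2 + 0.7*s + 0.1 = (s + 0.2)(s + 0.5) = 0 → Poles: -0.2, -0.5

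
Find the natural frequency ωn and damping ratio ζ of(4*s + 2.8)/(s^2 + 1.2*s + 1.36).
Underdamped: complex pole -0.6 + 1j. ωn = |pole| = 1.166, ζ = -Re(pole)/ωn = 0.5145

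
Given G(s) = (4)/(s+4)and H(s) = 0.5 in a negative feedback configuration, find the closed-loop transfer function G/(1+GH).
Closed-loop T = G/(1+GH).
Numerator: G_num * H_den = 4.
Denominator: G_den * H_den + G_num * H_num = (s + 4) + (2) = s + 6.
T(s) = (4)/(s + 6)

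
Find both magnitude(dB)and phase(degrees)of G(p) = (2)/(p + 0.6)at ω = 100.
Substitute p = j*100: G(j100) = 0.000119996 - 0.0199993j.
|G| = 20*log₁₀(sqrt(Re²+Im²)) = -33.98 dB.
∠G = atan2(Im, Re) = -89.66°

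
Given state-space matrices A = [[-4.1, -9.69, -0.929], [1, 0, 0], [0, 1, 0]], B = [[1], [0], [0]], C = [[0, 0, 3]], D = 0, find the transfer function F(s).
F(s) = C(sI - A)⁻¹B + D.
Characteristic polynomial det(sI - A) = s^3 + 4.1*s^2 + 9.69*s + 0.929.
Numerator from C·adj(sI-A)·B + D·det(sI-A) = 3.
F(s) = (3)/(s^3 + 4.1*s^2 + 9.69*s + 0.929)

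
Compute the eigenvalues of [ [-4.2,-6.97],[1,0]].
Eigenvalues solve det(λI - A) = 0.
Characteristic polynomial: λ^2 + 4.2*λ + 6.97 = 0.
Roots: -2.1 + 1.6j, -2.1 - 1.6j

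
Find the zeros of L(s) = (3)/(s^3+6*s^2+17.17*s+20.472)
Numerator is a nonzero constant (3) → Zeros: none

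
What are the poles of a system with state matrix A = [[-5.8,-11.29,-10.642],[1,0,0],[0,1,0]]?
Eigenvalues solve det(λI - A) = 0.
Characteristic polynomial: λ^3 + 5.8*λ^2 + 11.29*λ + 10.642 = 0.
Factor: (λ + 3.4)(λ^2 + 2.4*λ + 3.13) = 0.
Roots: -1.2 + 1.3j, -1.2 - 1.3j, -3.4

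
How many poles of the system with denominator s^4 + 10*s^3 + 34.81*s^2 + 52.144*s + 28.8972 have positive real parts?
s^4 + 10*s^3 + 34.81*s^2 + 52.144*s + 28.8972 = (s + 4.6)(s + 1.8)(s^2 + 3.6*s + 3.49). Poles: -1.8, -1.8 + 0.5j, -1.8 - 0.5j, -4.6. RHP poles (Re>0): 0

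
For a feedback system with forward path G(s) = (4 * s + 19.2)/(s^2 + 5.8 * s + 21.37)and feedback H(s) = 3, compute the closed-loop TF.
Closed-loop T = G/(1+GH).
Numerator: G_num * H_den = 4*s + 19.2.
Denominator: G_den * H_den + G_num * H_num = (s^2 + 5.8*s + 21.37) + (12*s + 57.6) = s^2 + 17.8*s + 78.97.
T(s) = (4*s + 19.2)/(s^2 + 17.8*s + 78.97)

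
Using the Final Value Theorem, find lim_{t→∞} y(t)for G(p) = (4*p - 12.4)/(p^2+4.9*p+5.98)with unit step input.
FVT: lim_{t→∞} y(t) = lim_{p→0} p*Y(p) where Y(p) = G(p)/p.
= lim_{p→0} G(p) = G(0) = num(0)/den(0) = -12.4/5.98 = -2.074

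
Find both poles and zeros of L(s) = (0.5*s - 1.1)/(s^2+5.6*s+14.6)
Set denominator = 0: s^2 + 5.6*s + 14.6 = 0 → Poles: -2.8 + 2.6j, -2.8 - 2.6j
Set numerator = 0: 0.5*s - 1.1 = 0 → Zeros: 2.2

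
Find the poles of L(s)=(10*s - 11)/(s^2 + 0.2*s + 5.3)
Set denominator = 0: s^2 + 0.2*s + 5.3 = 0 → Poles: -0.1 + 2.3j, -0.1 - 2.3j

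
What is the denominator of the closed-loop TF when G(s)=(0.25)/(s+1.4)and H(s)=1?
Characteristic poly = G_den * H_den + G_num * H_num = (s + 1.4) + (0.25) = s + 1.65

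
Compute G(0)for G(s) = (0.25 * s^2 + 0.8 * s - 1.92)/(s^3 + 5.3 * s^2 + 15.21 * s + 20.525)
DC gain = G(0) = num(0)/den(0) = -1.92/20.525 = -0.09354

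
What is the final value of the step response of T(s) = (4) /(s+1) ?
FVT: lim_{t→∞} y(t) = lim_{s→0} s*Y(s) where Y(s) = T(s)/s.
= lim_{s→0} T(s) = T(0) = num(0)/den(0) = 4/1 = 4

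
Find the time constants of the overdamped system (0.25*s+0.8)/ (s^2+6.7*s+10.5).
Overdamped: real poles at -4.2, -2.5. τ = -1/pole → τ₁ = 0.2381, τ₂ = 0.4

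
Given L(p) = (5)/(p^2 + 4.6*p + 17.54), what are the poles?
Set denominator = 0: p^2 + 4.6*p + 17.54 = 0 → Poles: -2.3 + 3.5j, -2.3 - 3.5j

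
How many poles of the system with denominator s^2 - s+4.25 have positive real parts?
Poles: 0.5 + 2j, 0.5 - 2j. RHP poles (Re>0): 2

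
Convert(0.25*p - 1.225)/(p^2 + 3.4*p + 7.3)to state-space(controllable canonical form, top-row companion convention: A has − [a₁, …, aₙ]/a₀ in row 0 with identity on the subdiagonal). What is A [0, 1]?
Reachable canonical form for den = p^2 + 3.4*p + 7.3: top row of A = -[a₁,a₂,...,aₙ]/a₀, ones on the subdiagonal, zeros elsewhere.
A = [[-3.4, -7.3], [1, 0]].
A[0,1] = -7.3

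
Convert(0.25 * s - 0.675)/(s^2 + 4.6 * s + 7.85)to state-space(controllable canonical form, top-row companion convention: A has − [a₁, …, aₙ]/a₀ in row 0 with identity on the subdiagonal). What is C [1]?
Reachable canonical form: C = numerator coefficients (right-aligned, zero-padded to length n).
num = 0.25*s - 0.675, C = [[0.25, -0.675]].
C[1] = -0.675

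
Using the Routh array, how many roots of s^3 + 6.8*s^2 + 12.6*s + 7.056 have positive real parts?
Routh array:
s^3: [1, 12.6]; s^2: [6.8, 7.056]; s^1: [11.5624]; s^0: [7.056]
First column: [1, 6.8, 11.5624, 7.056]. Sign changes = RHP roots = 0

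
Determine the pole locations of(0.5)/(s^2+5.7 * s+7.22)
Set denominator = 0: s^2 + 5.7*s + 7.22 = (s + 3.8)(s + 1.9) = 0 → Poles: -1.9, -3.8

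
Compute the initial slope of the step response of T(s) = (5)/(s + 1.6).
IVT: y'(0⁺) = lim_{s→∞} s²·Y(s) = lim_{s→∞} s·T(s).
deg(num) = 0, deg(den) = 1, relative degree = 1, so s·T(s) → (leading num)/(leading den) = 5/1 = 5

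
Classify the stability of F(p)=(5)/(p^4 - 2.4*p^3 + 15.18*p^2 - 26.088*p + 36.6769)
Denominator: p^4 - 2.4*p^3 + 15.18*p^2 - 26.088*p + 36.6769 = (p^2 - 2.2*p + 3.17)(p^2 - 0.2*p + 11.57). Poles: 0.1 + 3.4j, 0.1 - 3.4j, 1.1 + 1.4j, 1.1 - 1.4j. Unstable (4 pole(s) in RHP)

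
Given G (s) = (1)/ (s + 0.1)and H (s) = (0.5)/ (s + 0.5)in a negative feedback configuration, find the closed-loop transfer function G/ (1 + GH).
Closed-loop T = G/(1+GH).
Numerator: G_num * H_den = s + 0.5.
Denominator: G_den * H_den + G_num * H_num = (s^2 + 0.6*s + 0.05) + (0.5) = s^2 + 0.6*s + 0.55.
T(s) = (s + 0.5)/(s^2 + 0.6*s + 0.55)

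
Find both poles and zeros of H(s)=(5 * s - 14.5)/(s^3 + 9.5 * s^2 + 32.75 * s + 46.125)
Set denominator = 0: s^3 + 9.5*s^2 + 32.75*s + 46.125 = (s + 4.5)(s^2 + 5*s + 10.25) = 0 → Poles: -2.5 + 2j, -2.5 - 2j, -4.5
Set numerator = 0: 5*s - 14.5 = 0 → Zeros: 2.9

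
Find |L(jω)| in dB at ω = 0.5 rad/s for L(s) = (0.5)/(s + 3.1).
Substitute s = j*0.5: L(j0.5) = 0.157201 - 0.025355j.
|L(j0.5)| = sqrt(Re² + Im²) = 0.1592.
20*log₁₀(0.1592) = -15.96 dB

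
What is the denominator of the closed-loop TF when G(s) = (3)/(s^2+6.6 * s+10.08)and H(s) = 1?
Characteristic poly = G_den * H_den + G_num * H_num = (s^2 + 6.6*s + 10.08) + (3) = s^2 + 6.6*s + 13.08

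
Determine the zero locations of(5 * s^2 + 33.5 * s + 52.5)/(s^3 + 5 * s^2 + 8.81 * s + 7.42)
Set numerator = 0: 5*s^2 + 33.5*s + 52.5 = 5*(s + 4.2)(s + 2.5) = 0 → Zeros: -2.5, -4.2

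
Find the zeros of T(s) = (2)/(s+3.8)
Numerator is a nonzero constant (2) → Zeros: none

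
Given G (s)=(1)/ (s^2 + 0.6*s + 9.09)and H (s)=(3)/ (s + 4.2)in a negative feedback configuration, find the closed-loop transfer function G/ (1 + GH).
Closed-loop T = G/(1+GH).
Numerator: G_num * H_den = s + 4.2.
Denominator: G_den * H_den + G_num * H_num = (s^3 + 4.8*s^2 + 11.61*s + 38.178) + (3) = s^3 + 4.8*s^2 + 11.61*s + 41.178.
T(s) = (s + 4.2)/(s^3 + 4.8*s^2 + 11.61*s + 41.178)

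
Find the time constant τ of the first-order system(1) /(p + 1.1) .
First-order system: τ = -1/pole. Pole = -1.1. τ = -1/(-1.1) = 0.9091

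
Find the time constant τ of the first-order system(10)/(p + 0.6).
First-order system: τ = -1/pole. Pole = -0.6. τ = -1/(-0.6) = 1.667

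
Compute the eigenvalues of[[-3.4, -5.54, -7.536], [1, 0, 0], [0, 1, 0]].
Eigenvalues solve det(λI - A) = 0.
Characteristic polynomial: λ^3 + 3.4*λ^2 + 5.54*λ + 7.536 = 0.
Factor: (λ + 2.4)(λ^2 + λ + 3.14) = 0.
Roots: -0.5 + 1.7j, -0.5 - 1.7j, -2.4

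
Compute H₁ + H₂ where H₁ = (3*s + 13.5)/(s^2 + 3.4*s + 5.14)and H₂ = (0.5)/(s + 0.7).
Parallel: H = H₁ + H₂ = (n₁·d₂ + n₂·d₁)/(d₁·d₂).
n₁·d₂ = 3*s^2 + 15.6*s + 9.45. n₂·d₁ = 0.5*s^2 + 1.7*s + 2.57. Sum = 3.5*s^2 + 17.3*s + 12.02. d₁·d₂ = s^3 + 4.1*s^2 + 7.52*s + 3.598.
H(s) = (3.5*s^2 + 17.3*s + 12.02)/(s^3 + 4.1*s^2 + 7.52*s + 3.598)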